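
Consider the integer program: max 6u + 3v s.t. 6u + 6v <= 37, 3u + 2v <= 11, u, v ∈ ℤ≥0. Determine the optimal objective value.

(u,v)=(3,1) is feasible, giving 21.
(u,v)=(3,0) is feasible, giving 18.
The best lattice point is (3,1), giving 21.

21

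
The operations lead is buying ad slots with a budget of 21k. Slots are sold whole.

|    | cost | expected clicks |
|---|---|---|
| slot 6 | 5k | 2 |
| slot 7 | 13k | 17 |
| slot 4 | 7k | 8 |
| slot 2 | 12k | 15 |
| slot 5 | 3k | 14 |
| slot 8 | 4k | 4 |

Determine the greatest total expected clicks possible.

35

Allowing fractional choices, the relaxed optimum would be about 37.2, but ad slots are indivisible.
slot 2 + slot 5 + slot 8: cost 12 + 3 + 4 = 19 ≤ 21, expected clicks 15 + 14 + 4 = 33.
slot 7 + slot 5 + slot 8: cost 13 + 3 + 4 = 20 ≤ 21, expected clicks 17 + 14 + 4 = 35.
Best is slot 7, slot 5, and slot 8 with total expected clicks 35.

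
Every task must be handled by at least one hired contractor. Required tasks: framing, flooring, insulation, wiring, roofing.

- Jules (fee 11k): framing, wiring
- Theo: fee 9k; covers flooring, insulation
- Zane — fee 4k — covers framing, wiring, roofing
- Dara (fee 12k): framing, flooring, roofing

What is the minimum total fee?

13

Choose Theo and Zane: together they cover framing, flooring, insulation, wiring, roofing — every task.
Total fee: 9 + 4 = 13.
No cover costs less than 13.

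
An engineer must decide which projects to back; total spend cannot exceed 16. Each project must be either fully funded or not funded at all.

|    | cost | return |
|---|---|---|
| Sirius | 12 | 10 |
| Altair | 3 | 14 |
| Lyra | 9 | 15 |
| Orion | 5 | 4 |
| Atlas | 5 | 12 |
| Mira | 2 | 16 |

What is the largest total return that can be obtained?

Treat it as a binary knapsack problem.
Allowing fractional choices, the relaxed optimum would be about 52.0, but projects are indivisible.
Altair + Lyra + Mira: cost 3 + 9 + 2 = 14 ≤ 16, return 14 + 15 + 16 = 45.
Lyra + Atlas + Mira: cost 9 + 5 + 2 = 16 ≤ 16, return 15 + 12 + 16 = 43.
Altair + Orion + Atlas + Mira: cost 3 + 5 + 5 + 2 = 15 ≤ 16, return 14 + 4 + 12 + 16 = 46.
Best is Altair, Orion, Atlas, and Mira with total return 46.

46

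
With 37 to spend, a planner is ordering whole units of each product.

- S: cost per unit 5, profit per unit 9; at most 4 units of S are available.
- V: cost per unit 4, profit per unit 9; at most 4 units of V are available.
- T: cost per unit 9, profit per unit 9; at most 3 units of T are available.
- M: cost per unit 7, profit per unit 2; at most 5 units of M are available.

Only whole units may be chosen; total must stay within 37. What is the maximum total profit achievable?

2×S, 4×V, and 1×T: cost 35 ≤ 37, profit 2·9 + 4·9 + 1·9 = 63.
4×S and 4×V: cost 36 ≤ 37, profit 4·9 + 4·9 = 72.
Best is 72.

72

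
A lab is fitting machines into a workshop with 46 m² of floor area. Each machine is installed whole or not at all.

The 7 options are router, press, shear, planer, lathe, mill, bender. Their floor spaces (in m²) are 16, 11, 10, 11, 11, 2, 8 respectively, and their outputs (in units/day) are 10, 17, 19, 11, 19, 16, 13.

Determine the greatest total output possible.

84

This is a 0-1 knapsack instance.
Take press, shear, lathe, mill, and bender: floor space 11 + 10 + 11 + 2 + 8 = 42 ≤ 46, output 17 + 19 + 19 + 16 + 13 = 84.
No other feasible combination does better.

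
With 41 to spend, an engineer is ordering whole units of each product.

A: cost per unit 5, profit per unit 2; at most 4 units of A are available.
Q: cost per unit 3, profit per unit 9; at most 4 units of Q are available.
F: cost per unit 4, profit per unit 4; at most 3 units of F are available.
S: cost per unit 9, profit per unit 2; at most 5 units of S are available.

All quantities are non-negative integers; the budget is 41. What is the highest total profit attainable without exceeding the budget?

This is a bounded integer knapsack.
Q has the best ratio (9/3); taking only Q gives at most 4×9 = 36 (stopped by the supply cap of 4).
Mixing does better — 3×A, 4×Q, and 3×F: cost 39 ≤ 41, profit 3·2 + 4·9 + 3·4 = 54.

54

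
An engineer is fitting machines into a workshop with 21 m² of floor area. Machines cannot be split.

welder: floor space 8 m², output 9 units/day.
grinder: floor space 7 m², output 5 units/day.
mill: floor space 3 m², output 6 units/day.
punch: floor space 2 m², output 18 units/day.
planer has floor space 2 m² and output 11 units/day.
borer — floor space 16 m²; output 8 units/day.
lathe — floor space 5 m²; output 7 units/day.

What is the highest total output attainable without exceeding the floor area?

Allowing fractional choices, the relaxed optimum would be about 51.7, but machines are indivisible.
welder + punch + planer + lathe: floor space 8 + 2 + 2 + 5 = 17 ≤ 21, output 9 + 18 + 11 + 7 = 45.
grinder + mill + punch + planer + lathe: floor space 7 + 3 + 2 + 2 + 5 = 19 ≤ 21, output 5 + 6 + 18 + 11 + 7 = 47.
welder + mill + punch + planer + lathe: floor space 8 + 3 + 2 + 2 + 5 = 20 ≤ 21, output 9 + 6 + 18 + 11 + 7 = 51.
Best is welder, mill, punch, planer, and lathe with total output 51.

51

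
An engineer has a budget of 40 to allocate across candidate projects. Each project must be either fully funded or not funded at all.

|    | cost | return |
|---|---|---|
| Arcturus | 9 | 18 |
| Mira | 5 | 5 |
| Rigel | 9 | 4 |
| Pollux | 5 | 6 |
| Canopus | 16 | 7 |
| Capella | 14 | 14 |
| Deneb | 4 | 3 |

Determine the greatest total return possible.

This is a 0-1 knapsack instance.
Arcturus + Mira + Pollux + Capella: cost 9 + 5 + 5 + 14 = 33 ≤ 40, return 18 + 5 + 6 + 14 = 43.
Arcturus + Rigel + Pollux + Capella: cost 9 + 9 + 5 + 14 = 37 ≤ 40, return 18 + 4 + 6 + 14 = 42.
Arcturus + Mira + Pollux + Capella + Deneb: cost 9 + 5 + 5 + 14 + 4 = 37 ≤ 40, return 18 + 5 + 6 + 14 + 3 = 46.
Best is Arcturus, Mira, Pollux, Capella, and Deneb with total return 46.

46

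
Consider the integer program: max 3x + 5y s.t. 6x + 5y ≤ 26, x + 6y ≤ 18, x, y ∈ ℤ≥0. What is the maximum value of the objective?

16

The continuous relaxation peaks at (2.13, 2.65) with value 19.61; rounding to a feasible lattice point costs some objective.
(x,y)=(2,2): 6·2+5·2=22≤26, 1·2+6·2=14≤18, objective 16.
(x,y)=(3,1): 6·3+5·1=23≤26, 1·3+6·1=9≤18, objective 14.
(x,y)=(1,2): 6·1+5·2=16≤26, 1·1+6·2=13≤18, objective 13.
Maximum is 16 at (x,y)=(2,2).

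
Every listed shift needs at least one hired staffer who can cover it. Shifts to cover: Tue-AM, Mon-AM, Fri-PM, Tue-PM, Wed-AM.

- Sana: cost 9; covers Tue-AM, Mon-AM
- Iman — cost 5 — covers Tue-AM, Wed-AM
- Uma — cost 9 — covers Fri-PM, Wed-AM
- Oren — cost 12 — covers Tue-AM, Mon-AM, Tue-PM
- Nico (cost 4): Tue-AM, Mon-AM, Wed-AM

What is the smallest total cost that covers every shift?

This is an integer covering problem.
The greedy cost-per-new-shift heuristic would pick Nico, Uma, and Oren for 25, but a cheaper cover exists.
Choose Uma and Oren: together they cover Tue-AM, Mon-AM, Fri-PM, Tue-PM, Wed-AM — every shift.
Total cost: 9 + 12 = 21.
No cover costs less than 21.

21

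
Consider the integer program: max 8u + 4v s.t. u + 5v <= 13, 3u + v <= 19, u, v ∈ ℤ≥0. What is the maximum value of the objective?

The continuous relaxation peaks at (5.86, 1.43) with value 52.57; rounding to a feasible lattice point costs some objective.
(u,v)=(6,1) is feasible, giving 52.
(u,v)=(6,0) is feasible, giving 48.
(u,v)=(5,1) is feasible, giving 44.
Maximum is 52 at (u,v)=(6,1).

52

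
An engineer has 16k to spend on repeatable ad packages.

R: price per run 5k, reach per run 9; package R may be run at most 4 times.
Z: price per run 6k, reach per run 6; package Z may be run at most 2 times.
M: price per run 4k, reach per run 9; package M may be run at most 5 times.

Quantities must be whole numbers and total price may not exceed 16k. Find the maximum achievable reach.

36

3×M: price 12 ≤ 16, reach 3·9 = 27.
4×M: price 16 ≤ 16, reach 4·9 = 36.
Best is 36.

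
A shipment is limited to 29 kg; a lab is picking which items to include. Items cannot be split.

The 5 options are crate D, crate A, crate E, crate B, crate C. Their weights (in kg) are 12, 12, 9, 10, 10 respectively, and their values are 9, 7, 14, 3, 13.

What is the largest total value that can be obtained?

30

Allowing fractional choices, the relaxed optimum would be about 34.5, but items are indivisible.
crate D + crate E: weight 12 + 9 = 21 ≤ 29, value 9 + 14 = 23.
crate E + crate B + crate C: weight 9 + 10 + 10 = 29 ≤ 29, value 14 + 3 + 13 = 30.
crate E + crate C: weight 9 + 10 = 19 ≤ 29, value 14 + 13 = 27.
Best is crate E, crate B, and crate C with total value 30.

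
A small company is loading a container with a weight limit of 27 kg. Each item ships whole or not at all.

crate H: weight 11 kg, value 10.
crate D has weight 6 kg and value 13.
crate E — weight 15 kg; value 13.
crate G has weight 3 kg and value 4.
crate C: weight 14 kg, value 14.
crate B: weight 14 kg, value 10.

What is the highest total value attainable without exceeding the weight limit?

31

This is a 0-1 knapsack instance.
crate D + crate G + crate C: weight 6 + 3 + 14 = 23 ≤ 27, value 13 + 4 + 14 = 31.
crate H + crate D + crate G: weight 11 + 6 + 3 = 20 ≤ 27, value 10 + 13 + 4 = 27.
crate D + crate E + crate G: weight 6 + 15 + 3 = 24 ≤ 27, value 13 + 13 + 4 = 30.
Best is crate D, crate G, and crate C with total value 31.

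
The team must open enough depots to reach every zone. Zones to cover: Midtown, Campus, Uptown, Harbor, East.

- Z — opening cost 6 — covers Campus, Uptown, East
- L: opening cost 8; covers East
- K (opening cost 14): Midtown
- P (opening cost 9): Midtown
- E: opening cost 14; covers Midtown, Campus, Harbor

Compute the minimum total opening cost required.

Choose Z and E: together they cover Midtown, Campus, Uptown, Harbor, East — every zone.
Total opening cost: 6 + 14 = 20.

20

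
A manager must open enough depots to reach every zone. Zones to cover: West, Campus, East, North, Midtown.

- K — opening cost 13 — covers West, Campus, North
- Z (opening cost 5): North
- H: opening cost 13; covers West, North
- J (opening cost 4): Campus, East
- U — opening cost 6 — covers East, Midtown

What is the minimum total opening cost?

19

Choose K and U: together they cover West, Campus, East, North, Midtown — every zone.
Total opening cost: 13 + 6 = 19.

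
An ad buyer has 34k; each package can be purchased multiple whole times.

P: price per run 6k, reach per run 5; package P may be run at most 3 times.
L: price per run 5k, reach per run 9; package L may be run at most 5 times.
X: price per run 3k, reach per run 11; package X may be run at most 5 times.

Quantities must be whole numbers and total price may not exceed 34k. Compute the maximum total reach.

82

This is a bounded integer knapsack.
4×L and 4×X: price 32 ≤ 34, reach 4·9 + 4·11 = 80.
3×L and 5×X: price 30 ≤ 34, reach 3·9 + 5·11 = 82.
Best is 82.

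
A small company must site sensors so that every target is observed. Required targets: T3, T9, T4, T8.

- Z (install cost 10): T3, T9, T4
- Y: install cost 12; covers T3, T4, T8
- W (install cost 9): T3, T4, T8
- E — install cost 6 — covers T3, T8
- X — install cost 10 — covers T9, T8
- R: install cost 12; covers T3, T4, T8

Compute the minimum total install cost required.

16

Choose Z and E: together they cover T3, T9, T4, T8 — every target.
Total install cost: 10 + 6 = 16.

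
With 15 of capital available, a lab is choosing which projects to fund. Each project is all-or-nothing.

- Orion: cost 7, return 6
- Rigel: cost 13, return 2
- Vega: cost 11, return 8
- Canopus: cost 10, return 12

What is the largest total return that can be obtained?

This is an integer program with binary decision variables.
Orion: cost 7 ≤ 15, return 6.
Canopus: cost 10 ≤ 15, return 12.
Vega: cost 11 ≤ 15, return 8.
Best is Canopus with total return 12.

12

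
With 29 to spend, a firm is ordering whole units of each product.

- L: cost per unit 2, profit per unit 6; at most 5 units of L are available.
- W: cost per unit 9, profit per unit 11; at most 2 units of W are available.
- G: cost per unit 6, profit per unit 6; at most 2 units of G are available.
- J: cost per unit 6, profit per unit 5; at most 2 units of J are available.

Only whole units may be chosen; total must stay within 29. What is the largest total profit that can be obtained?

52

L has the best ratio (6/2); taking only L gives at most 5×6 = 30 (stopped by the supply cap of 5).
Mixing does better — 5×L and 2×W: cost 28 ≤ 29, profit 5·6 + 2·11 = 52.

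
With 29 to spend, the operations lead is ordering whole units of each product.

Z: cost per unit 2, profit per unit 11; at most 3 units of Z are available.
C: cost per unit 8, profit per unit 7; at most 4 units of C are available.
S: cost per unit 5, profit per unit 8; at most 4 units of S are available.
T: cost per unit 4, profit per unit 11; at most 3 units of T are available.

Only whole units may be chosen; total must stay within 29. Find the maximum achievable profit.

Z has the best ratio (11/2); taking only Z gives at most 3×11 = 33 (stopped by the supply cap of 3).
Mixing does better — 3×Z, 2×S, and 3×T: cost 28 ≤ 29, profit 3·11 + 2·8 + 3·11 = 82.

82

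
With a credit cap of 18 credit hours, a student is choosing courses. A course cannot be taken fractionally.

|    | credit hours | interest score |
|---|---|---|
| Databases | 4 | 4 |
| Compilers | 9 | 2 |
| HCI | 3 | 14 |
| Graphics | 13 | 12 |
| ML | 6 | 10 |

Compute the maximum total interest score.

Allowing fractional choices, the relaxed optimum would be about 32.6, but courses are indivisible.
HCI + Graphics: credit hours 3 + 13 = 16 ≤ 18, interest score 14 + 12 = 26.
Databases + HCI + ML: credit hours 4 + 3 + 6 = 13 ≤ 18, interest score 4 + 14 + 10 = 28.
Best is Databases, HCI, and ML with total interest score 28.

28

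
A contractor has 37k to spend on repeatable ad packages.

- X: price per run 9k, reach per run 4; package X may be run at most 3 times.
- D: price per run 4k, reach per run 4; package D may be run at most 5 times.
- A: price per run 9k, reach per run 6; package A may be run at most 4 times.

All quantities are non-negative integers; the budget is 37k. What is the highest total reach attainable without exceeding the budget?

28

D has the best ratio (4/4); taking only D gives at most 5×4 = 20 (stopped by the supply cap of 5).
Mixing does better — 4×D and 2×A: price 34 ≤ 37, reach 4·4 + 2·6 = 28.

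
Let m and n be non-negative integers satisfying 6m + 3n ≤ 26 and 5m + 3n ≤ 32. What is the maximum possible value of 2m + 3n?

24

The continuous relaxation peaks at (0, 8.67) with value 26.00; rounding to a feasible lattice point costs some objective.
(m,n)=(0,8) is feasible, giving 24.
(m,n)=(0,7) is feasible, giving 21.
Maximum is 24 at (m,n)=(0,8).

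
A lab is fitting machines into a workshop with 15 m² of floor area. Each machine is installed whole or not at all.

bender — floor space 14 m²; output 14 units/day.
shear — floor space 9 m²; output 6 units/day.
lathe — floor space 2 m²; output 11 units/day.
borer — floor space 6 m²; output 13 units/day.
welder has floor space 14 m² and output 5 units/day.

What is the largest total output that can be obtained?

24

Allowing fractional choices, the relaxed optimum would be about 31.0, but machines are indivisible.
lathe + borer: floor space 2 + 6 = 8 ≤ 15, output 11 + 13 = 24.
shear + borer: floor space 9 + 6 = 15 ≤ 15, output 6 + 13 = 19.
Best is lathe and borer with total output 24.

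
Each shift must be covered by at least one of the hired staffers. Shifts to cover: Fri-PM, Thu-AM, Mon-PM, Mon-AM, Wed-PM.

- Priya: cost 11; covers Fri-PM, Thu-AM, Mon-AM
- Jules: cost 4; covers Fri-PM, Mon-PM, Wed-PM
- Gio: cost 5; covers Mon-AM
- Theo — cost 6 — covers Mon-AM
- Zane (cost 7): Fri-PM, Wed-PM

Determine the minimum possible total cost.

15

This is an integer covering problem.
The greedy cost-per-new-shift heuristic would pick Jules, Gio, and Priya for 20, but a cheaper cover exists.
Choose Priya and Jules: together they cover Fri-PM, Thu-AM, Mon-PM, Mon-AM, Wed-PM — every shift.
Total cost: 11 + 4 = 15.
No cover costs less than 15.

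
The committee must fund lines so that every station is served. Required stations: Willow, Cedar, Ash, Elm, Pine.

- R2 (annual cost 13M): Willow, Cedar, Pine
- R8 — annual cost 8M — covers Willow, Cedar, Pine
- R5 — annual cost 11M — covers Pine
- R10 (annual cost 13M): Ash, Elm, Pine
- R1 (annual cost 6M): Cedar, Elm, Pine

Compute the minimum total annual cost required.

The greedy cost-per-new-station heuristic would pick R1, R8, and R10 for 27, but a cheaper cover exists.
Choose R8 and R10: together they cover Willow, Cedar, Ash, Elm, Pine — every station.
Total annual cost: 8 + 13 = 21.
No cover costs less than 21.

21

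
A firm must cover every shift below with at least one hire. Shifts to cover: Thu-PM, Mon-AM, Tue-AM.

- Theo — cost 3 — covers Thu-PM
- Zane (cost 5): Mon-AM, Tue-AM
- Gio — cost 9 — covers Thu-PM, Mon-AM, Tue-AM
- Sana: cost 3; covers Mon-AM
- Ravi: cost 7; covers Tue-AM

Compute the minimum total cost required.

Choose Theo and Zane: together they cover Thu-PM, Mon-AM, Tue-AM — every shift.
Total cost: 3 + 5 = 8.
No cover costs less than 8.

8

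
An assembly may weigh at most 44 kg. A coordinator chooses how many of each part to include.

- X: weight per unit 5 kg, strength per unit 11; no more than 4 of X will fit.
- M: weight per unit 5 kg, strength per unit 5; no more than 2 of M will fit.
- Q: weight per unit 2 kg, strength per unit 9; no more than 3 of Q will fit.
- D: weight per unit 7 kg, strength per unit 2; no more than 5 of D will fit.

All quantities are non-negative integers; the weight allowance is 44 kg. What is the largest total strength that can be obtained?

4×X, 2×M, and 3×Q: weight 36 ≤ 44, strength 4·11 + 2·5 + 3·9 = 81.
4×X, 2×M, 3×Q, and 1×D: weight 43 ≤ 44, strength 4·11 + 2·5 + 3·9 + 1·2 = 83.
Best is 83.

83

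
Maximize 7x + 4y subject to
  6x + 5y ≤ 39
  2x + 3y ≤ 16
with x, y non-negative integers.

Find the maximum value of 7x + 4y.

42

(x,y)=(6,0): 6·6+5·0=36≤39, 2·6+3·0=12≤16, objective 42.
(x,y)=(5,1): 6·5+5·1=35≤39, 2·5+3·1=13≤16, objective 39.
Maximum is 42 at (x,y)=(6,0).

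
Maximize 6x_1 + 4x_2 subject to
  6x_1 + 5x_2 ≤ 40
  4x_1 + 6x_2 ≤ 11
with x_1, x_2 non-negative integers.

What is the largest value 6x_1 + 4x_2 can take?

(x_1,x_2)=(2,0) is feasible, giving 12.
(x_1,x_2)=(1,1) is feasible, giving 10.
No feasible integer point exceeds 12.

12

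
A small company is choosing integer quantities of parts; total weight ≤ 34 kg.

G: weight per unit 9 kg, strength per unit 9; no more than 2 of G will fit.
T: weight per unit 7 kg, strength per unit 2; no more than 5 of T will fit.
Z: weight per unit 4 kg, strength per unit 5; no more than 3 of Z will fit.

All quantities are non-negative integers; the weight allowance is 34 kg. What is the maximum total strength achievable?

33

Z has the best ratio (5/4); taking only Z gives at most 3×5 = 15 (stopped by the supply cap of 3).
Mixing does better — 2×G and 3×Z: weight 30 ≤ 34, strength 2·9 + 3·5 = 33.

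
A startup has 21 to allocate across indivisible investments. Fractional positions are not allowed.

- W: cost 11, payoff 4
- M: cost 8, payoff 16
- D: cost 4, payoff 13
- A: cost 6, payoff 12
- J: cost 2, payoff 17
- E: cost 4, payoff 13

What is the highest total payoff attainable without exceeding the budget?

59

Allowing fractional choices, the relaxed optimum would be about 65.0, but investments are indivisible.
M + D + A + J: cost 8 + 4 + 6 + 2 = 20 ≤ 21, payoff 16 + 13 + 12 + 17 = 58.
M + D + J + E: cost 8 + 4 + 2 + 4 = 18 ≤ 21, payoff 16 + 13 + 17 + 13 = 59.
M + A + J + E: cost 8 + 6 + 2 + 4 = 20 ≤ 21, payoff 16 + 12 + 17 + 13 = 58.
Best is M, D, J, and E with total payoff 59.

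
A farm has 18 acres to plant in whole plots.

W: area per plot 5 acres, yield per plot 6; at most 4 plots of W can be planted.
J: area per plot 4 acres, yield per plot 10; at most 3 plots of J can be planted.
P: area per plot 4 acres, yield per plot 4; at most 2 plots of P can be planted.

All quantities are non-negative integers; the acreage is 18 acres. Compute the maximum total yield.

1×W and 3×J: area 17 ≤ 18, yield 1·6 + 3·10 = 36.
3×J and 1×P: area 16 ≤ 18, yield 3·10 + 1·4 = 34.
Best is 36.

36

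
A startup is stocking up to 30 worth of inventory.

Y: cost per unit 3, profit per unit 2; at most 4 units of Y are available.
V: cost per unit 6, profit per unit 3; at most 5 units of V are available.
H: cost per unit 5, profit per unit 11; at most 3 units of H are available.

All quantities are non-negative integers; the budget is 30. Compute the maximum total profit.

42

This is a bounded integer knapsack.
H has the best ratio (11/5); taking only H gives at most 3×11 = 33 (stopped by the supply cap of 3).
Mixing does better — 3×Y, 1×V, and 3×H: cost 30 ≤ 30, profit 3·2 + 1·3 + 3·11 = 42.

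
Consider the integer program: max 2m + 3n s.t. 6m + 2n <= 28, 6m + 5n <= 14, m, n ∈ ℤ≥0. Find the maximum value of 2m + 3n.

(m,n)=(0,2) is feasible, giving 6.
(m,n)=(1,1) is feasible, giving 5.
(m,n)=(0,1) is feasible, giving 3.
No feasible integer point exceeds 6.

6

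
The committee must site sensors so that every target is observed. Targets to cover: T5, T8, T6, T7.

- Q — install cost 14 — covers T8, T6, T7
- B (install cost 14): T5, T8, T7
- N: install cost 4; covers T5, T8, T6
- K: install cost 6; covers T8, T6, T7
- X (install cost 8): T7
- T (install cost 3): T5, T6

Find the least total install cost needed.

9

The greedy cost-per-new-target heuristic would pick N and K for 10, but a cheaper cover exists.
Choose K and T: together they cover T5, T8, T6, T7 — every target.
Total install cost: 6 + 3 = 9.
No cover costs less than 9.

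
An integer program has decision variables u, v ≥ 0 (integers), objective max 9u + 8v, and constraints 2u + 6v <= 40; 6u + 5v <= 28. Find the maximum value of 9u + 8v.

43

The continuous relaxation peaks at (0, 5.6) with value 44.80; rounding to a feasible lattice point costs some objective.
(u,v)=(3,2): 2·3+6·2=18≤40, 6·3+5·2=28≤28, objective 43.
(u,v)=(2,3): 2·2+6·3=22≤40, 6·2+5·3=27≤28, objective 42.
(u,v)=(1,4): 2·1+6·4=26≤40, 6·1+5·4=26≤28, objective 41.
The best lattice point is (3,2), giving 43.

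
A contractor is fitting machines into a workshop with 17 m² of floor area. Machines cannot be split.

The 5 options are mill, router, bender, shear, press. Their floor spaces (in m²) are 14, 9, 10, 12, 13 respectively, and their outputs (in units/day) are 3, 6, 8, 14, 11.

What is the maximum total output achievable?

press: floor space 13 ≤ 17, output 11.
bender: floor space 10 ≤ 17, output 8.
shear: floor space 12 ≤ 17, output 14.
Best is shear with total output 14.

14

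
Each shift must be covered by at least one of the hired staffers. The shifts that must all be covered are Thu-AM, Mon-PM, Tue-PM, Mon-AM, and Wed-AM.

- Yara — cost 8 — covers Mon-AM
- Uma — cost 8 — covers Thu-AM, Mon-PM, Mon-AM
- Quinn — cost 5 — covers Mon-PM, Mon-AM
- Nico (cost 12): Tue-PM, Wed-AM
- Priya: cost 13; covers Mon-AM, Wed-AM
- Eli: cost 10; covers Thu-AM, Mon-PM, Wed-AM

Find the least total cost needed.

The greedy cost-per-new-shift heuristic would pick Quinn, Eli, and Nico for 27, but a cheaper cover exists.
Choose Uma and Nico: together they cover Thu-AM, Mon-PM, Tue-PM, Mon-AM, Wed-AM — every shift.
Total cost: 8 + 12 = 20.
No cover costs less than 20.

20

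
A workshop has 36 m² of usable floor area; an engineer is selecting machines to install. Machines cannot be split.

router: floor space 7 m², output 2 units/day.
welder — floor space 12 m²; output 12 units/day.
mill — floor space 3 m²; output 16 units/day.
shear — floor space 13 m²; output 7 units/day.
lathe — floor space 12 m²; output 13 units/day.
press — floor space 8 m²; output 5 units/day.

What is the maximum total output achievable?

46

Allowing fractional choices, the relaxed optimum would be about 46.5, but machines are indivisible.
welder + mill + lathe + press: floor space 12 + 3 + 12 + 8 = 35 ≤ 36, output 12 + 16 + 13 + 5 = 46.
router + welder + mill + lathe: floor space 7 + 12 + 3 + 12 = 34 ≤ 36, output 2 + 12 + 16 + 13 = 43.
Best is welder, mill, lathe, and press with total output 46.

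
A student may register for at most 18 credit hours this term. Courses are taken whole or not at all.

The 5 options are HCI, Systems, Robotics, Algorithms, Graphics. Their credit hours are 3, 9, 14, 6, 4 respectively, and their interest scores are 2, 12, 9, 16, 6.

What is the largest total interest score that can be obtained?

HCI + Systems + Algorithms: credit hours 3 + 9 + 6 = 18 ≤ 18, interest score 2 + 12 + 16 = 30.
HCI + Algorithms + Graphics: credit hours 3 + 6 + 4 = 13 ≤ 18, interest score 2 + 16 + 6 = 24.
Systems + Algorithms: credit hours 9 + 6 = 15 ≤ 18, interest score 12 + 16 = 28.
Best is HCI, Systems, and Algorithms with total interest score 30.

30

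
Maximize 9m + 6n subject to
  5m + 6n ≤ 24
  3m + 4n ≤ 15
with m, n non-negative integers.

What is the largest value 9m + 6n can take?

36

(m,n)=(4,0): 5·4+6·0=20≤24, 3·4+4·0=12≤15, objective 36.
(m,n)=(3,1): 5·3+6·1=21≤24, 3·3+4·1=13≤15, objective 33.
(m,n)=(3,0): 5·3+6·0=15≤24, 3·3+4·0=9≤15, objective 27.
The best lattice point is (4,0), giving 36.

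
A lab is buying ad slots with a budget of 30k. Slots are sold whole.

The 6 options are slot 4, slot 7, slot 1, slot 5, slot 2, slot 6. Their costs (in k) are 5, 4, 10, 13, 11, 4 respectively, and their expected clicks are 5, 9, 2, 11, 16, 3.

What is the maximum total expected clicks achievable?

36

Take slot 7, slot 5, and slot 2: cost 4 + 13 + 11 = 28 ≤ 30, expected clicks 9 + 11 + 16 = 36.
No other feasible combination does better.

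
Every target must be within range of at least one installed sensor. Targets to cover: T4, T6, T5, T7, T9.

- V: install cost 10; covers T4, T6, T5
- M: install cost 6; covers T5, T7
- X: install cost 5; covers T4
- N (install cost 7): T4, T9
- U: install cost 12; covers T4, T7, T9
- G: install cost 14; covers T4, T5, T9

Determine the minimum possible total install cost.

This is a weighted set-cover instance.
The greedy cost-per-new-target heuristic would pick M, N, and V for 23, but a cheaper cover exists.
Choose V and U: together they cover T4, T6, T5, T7, T9 — every target.
Total install cost: 10 + 12 = 22.
No cover costs less than 22.

22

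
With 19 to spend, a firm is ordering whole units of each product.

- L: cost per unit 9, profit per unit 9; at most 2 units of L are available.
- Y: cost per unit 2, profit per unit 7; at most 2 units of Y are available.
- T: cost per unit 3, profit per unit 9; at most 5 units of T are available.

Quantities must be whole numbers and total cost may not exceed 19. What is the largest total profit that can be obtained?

This is a bounded integer knapsack.
Y has the best ratio (7/2); taking only Y gives at most 2×7 = 14 (stopped by the supply cap of 2).
Mixing does better — 2×Y and 5×T: cost 19 ≤ 19, profit 2·7 + 5·9 = 59.

59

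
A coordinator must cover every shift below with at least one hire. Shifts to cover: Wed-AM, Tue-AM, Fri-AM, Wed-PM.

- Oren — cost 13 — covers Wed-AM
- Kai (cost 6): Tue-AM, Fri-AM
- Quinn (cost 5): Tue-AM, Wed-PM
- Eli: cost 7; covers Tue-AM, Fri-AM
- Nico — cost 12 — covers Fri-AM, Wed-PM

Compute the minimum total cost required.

This is an integer covering problem.
Choose Oren, Kai, and Quinn: together they cover Wed-AM, Tue-AM, Fri-AM, Wed-PM — every shift.
Total cost: 13 + 6 + 5 = 24.
No cover costs less than 24.

24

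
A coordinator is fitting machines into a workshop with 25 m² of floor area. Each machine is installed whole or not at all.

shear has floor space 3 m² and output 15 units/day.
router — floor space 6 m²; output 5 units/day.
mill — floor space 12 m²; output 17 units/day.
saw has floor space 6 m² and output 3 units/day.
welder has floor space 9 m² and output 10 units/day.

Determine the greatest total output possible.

42

Allowing fractional choices, the relaxed optimum would be about 42.8, but machines are indivisible.
shear + mill + welder: floor space 3 + 12 + 9 = 24 ≤ 25, output 15 + 17 + 10 = 42.
shear + router + mill: floor space 3 + 6 + 12 = 21 ≤ 25, output 15 + 5 + 17 = 37.
shear + mill + saw: floor space 3 + 12 + 6 = 21 ≤ 25, output 15 + 17 + 3 = 35.
Best is shear, mill, and welder with total output 42.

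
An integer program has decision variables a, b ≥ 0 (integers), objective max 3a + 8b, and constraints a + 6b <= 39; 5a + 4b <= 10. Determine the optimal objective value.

(a,b)=(0,2): 1·0+6·2=12≤39, 5·0+4·2=8≤10, objective 16.
(a,b)=(1,1): 1·1+6·1=7≤39, 5·1+4·1=9≤10, objective 11.
(a,b)=(0,1): 1·0+6·1=6≤39, 5·0+4·1=4≤10, objective 8.
Maximum is 16 at (a,b)=(0,2).

16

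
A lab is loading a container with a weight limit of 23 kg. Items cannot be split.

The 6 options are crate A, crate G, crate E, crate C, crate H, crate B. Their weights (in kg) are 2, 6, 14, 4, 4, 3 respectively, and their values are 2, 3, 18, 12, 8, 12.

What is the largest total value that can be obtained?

44

Allowing fractional choices, the relaxed optimum would be about 47.4, but items are indivisible.
crate A + crate E + crate H + crate B: weight 2 + 14 + 4 + 3 = 23 ≤ 23, value 2 + 18 + 8 + 12 = 40.
crate A + crate E + crate C + crate B: weight 2 + 14 + 4 + 3 = 23 ≤ 23, value 2 + 18 + 12 + 12 = 44.
crate E + crate C + crate B: weight 14 + 4 + 3 = 21 ≤ 23, value 18 + 12 + 12 = 42.
Best is crate A, crate E, crate C, and crate B with total value 44.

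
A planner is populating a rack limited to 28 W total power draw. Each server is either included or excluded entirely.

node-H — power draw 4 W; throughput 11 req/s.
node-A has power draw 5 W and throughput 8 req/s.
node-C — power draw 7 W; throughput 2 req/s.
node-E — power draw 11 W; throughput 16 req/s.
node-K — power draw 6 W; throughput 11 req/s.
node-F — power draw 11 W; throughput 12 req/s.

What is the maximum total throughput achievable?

Take node-H, node-A, node-E, and node-K: power draw 4 + 5 + 11 + 6 = 26 ≤ 28, throughput 11 + 8 + 16 + 11 = 46.
No other feasible combination does better.

46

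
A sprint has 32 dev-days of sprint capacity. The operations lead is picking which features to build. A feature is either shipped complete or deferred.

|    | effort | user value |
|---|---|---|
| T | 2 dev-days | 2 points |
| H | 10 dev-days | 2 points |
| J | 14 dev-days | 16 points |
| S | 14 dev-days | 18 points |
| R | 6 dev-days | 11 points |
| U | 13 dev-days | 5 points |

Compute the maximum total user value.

36

Allowing fractional choices, the relaxed optimum would be about 42.7, but features are indivisible.
J + S: effort 14 + 14 = 28 ≤ 32, user value 16 + 18 = 34.
T + J + S: effort 2 + 14 + 14 = 30 ≤ 32, user value 2 + 16 + 18 = 36.
Best is T, J, and S with total user value 36.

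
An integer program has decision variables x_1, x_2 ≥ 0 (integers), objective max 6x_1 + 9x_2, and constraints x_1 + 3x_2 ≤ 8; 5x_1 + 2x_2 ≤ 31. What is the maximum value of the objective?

39

(x_1,x_2)=(5,1): 1·5+3·1=8≤8, 5·5+2·1=27≤31, objective 39.
(x_1,x_2)=(6,0): 1·6+3·0=6≤8, 5·6+2·0=30≤31, objective 36.
(x_1,x_2)=(4,1): 1·4+3·1=7≤8, 5·4+2·1=22≤31, objective 33.
(x_1,x_2)=(5,0): 1·5+3·0=5≤8, 5·5+2·0=25≤31, objective 30.
No feasible integer point exceeds 39.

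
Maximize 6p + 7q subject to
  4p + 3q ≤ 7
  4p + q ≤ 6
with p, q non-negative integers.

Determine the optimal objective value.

14

(p,q)=(0,2) is feasible, giving 14.
(p,q)=(1,1) is feasible, giving 13.
(p,q)=(0,1) is feasible, giving 7.
No feasible integer point exceeds 14.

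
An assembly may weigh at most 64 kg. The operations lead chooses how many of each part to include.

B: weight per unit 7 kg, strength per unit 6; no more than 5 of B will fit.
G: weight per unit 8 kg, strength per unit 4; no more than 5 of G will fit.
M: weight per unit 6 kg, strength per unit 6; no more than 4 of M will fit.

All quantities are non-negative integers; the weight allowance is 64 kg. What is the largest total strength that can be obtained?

M has the best ratio (6/6); taking only M gives at most 4×6 = 24 (stopped by the supply cap of 4).
Mixing does better — 5×B and 4×M: weight 59 ≤ 64, strength 5·6 + 4·6 = 54.

54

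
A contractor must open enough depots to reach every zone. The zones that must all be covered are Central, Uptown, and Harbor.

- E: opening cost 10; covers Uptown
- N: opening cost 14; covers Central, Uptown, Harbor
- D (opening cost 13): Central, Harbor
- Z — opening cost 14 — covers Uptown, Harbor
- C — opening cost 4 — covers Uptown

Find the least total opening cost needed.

14

This is a weighted set-cover instance.
The greedy cost-per-new-zone heuristic would pick C and D for 17, but a cheaper cover exists.
N alone covers Central, Uptown, Harbor — every zone.
Total opening cost: 14.
No cover costs less than 14.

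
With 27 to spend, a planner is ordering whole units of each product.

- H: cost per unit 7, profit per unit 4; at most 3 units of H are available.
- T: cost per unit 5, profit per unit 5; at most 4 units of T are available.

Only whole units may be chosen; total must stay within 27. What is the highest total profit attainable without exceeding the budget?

4×T: cost 20 ≤ 27, profit 4·5 = 20.
1×H and 4×T: cost 27 ≤ 27, profit 1·4 + 4·5 = 24.
Best is 24.

24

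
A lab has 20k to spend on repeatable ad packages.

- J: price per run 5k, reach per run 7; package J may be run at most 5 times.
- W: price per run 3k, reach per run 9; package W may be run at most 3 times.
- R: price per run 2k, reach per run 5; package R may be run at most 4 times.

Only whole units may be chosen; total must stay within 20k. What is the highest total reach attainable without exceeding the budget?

Take 1×J, 3×W, and 3×R: price 20 ≤ 20, reach 1·7 + 3·9 + 3·5 = 49.
W has the best ratio (9/3) and is taken to its limit of 3; remaining capacity is filled optimally with the others.

49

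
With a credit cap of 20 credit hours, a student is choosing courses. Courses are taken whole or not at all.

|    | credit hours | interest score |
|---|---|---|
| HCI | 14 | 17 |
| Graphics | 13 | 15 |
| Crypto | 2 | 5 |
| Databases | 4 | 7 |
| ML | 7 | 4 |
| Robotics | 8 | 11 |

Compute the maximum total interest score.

Treat it as a binary knapsack problem.
Allowing fractional choices, the relaxed optimum would be about 30.3, but courses are indivisible.
HCI + Crypto + Databases: credit hours 14 + 2 + 4 = 20 ≤ 20, interest score 17 + 5 + 7 = 29.
Graphics + Crypto + Databases: credit hours 13 + 2 + 4 = 19 ≤ 20, interest score 15 + 5 + 7 = 27.
Best is HCI, Crypto, and Databases with total interest score 29.

29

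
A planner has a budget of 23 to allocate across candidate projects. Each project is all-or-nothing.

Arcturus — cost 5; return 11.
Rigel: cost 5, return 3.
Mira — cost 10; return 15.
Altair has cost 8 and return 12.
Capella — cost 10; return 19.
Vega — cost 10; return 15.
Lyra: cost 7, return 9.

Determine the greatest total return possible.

This is a 0-1 knapsack instance.
Take Arcturus, Altair, and Capella: cost 5 + 8 + 10 = 23 ≤ 23, return 11 + 12 + 19 = 42.
No other feasible combination does better.

42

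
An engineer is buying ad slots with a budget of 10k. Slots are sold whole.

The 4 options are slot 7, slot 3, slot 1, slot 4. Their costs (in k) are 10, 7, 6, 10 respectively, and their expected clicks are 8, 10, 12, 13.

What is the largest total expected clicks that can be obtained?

13

Allowing fractional choices, the relaxed optimum would be about 17.7, but ad slots are indivisible.
slot 1: cost 6 ≤ 10, expected clicks 12.
slot 3: cost 7 ≤ 10, expected clicks 10.
slot 4: cost 10 ≤ 10, expected clicks 13.
Best is slot 4 with total expected clicks 13.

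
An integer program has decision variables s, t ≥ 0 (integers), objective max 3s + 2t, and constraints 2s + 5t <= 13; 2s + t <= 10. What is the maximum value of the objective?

15

Relaxing integrality, the LP optimum is 15.38 at (s,t) = (4.62, 0.75), which is not an integer point.
(s,t)=(5,0): 2·5+5·0=10≤13, 2·5+1·0=10≤10, objective 15.
(s,t)=(4,1): 2·4+5·1=13≤13, 2·4+1·1=9≤10, objective 14.
(s,t)=(4,0): 2·4+5·0=8≤13, 2·4+1·0=8≤10, objective 12.
No feasible integer point exceeds 15.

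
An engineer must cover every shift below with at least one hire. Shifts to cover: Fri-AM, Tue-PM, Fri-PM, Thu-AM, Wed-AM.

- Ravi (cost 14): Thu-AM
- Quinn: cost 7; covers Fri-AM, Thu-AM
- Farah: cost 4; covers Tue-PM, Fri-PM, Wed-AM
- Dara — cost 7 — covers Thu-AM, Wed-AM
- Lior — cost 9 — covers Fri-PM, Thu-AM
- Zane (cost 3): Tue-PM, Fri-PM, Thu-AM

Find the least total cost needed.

11

The greedy cost-per-new-shift heuristic would pick Zane, Farah, and Quinn for 14, but a cheaper cover exists.
Choose Quinn and Farah: together they cover Fri-AM, Tue-PM, Fri-PM, Thu-AM, Wed-AM — every shift.
Total cost: 7 + 4 = 11.
No cover costs less than 11.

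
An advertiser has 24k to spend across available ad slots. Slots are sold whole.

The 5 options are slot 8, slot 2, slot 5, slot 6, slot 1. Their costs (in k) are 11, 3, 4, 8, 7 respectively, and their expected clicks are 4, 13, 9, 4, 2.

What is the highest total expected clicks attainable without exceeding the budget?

slot 2 + slot 5 + slot 6: cost 3 + 4 + 8 = 15 ≤ 24, expected clicks 13 + 9 + 4 = 26.
slot 2 + slot 5 + slot 6 + slot 1: cost 3 + 4 + 8 + 7 = 22 ≤ 24, expected clicks 13 + 9 + 4 + 2 = 28.
slot 8 + slot 2 + slot 5: cost 11 + 3 + 4 = 18 ≤ 24, expected clicks 4 + 13 + 9 = 26.
Best is slot 2, slot 5, slot 6, and slot 1 with total expected clicks 28.

28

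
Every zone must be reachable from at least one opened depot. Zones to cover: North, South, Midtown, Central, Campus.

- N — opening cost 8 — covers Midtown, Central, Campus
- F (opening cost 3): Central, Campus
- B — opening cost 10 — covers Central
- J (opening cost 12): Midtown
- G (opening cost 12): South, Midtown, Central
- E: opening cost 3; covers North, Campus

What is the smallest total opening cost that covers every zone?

15

The greedy cost-per-new-zone heuristic would pick F, E, and G for 18, but a cheaper cover exists.
Choose G and E: together they cover North, South, Midtown, Central, Campus — every zone.
Total opening cost: 12 + 3 = 15.
No cover costs less than 15.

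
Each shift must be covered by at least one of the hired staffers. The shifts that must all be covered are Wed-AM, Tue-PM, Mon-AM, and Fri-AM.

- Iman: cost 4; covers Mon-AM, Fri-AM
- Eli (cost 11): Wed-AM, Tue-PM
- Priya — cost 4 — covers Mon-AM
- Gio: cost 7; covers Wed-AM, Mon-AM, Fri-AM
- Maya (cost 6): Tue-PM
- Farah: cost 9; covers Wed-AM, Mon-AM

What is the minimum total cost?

The greedy cost-per-new-shift heuristic would pick Iman and Eli for 15, but a cheaper cover exists.
Choose Gio and Maya: together they cover Wed-AM, Tue-PM, Mon-AM, Fri-AM — every shift.
Total cost: 7 + 6 = 13.
No cover costs less than 13.

13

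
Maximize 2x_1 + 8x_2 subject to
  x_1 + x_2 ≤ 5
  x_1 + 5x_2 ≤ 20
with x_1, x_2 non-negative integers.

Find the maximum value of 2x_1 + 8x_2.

32

(x_1,x_2)=(0,4): 1·0+1·4=4≤5, 1·0+5·4=20≤20, objective 32.
(x_1,x_2)=(2,3): 1·2+1·3=5≤5, 1·2+5·3=17≤20, objective 28.
(x_1,x_2)=(1,3): 1·1+1·3=4≤5, 1·1+5·3=16≤20, objective 26.
Maximum is 32 at (x_1,x_2)=(0,4).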